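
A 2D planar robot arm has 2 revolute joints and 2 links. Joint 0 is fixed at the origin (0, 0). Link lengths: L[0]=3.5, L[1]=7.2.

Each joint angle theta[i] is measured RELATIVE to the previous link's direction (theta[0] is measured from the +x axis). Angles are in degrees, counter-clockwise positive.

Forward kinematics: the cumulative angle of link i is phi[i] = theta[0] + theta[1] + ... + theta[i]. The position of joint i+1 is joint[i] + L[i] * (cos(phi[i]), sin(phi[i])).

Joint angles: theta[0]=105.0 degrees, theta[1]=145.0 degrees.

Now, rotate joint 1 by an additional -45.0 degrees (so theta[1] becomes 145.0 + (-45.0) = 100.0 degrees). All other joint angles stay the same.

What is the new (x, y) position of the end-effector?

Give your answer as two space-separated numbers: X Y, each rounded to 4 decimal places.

Answer: -7.4313 0.3379

Derivation:
joint[0] = (0.0000, 0.0000)  (base)
link 0: phi[0] = 105 = 105 deg
  cos(105 deg) = -0.2588, sin(105 deg) = 0.9659
  joint[1] = (0.0000, 0.0000) + 3.5 * (-0.2588, 0.9659) = (0.0000 + -0.9059, 0.0000 + 3.3807) = (-0.9059, 3.3807)
link 1: phi[1] = 105 + 100 = 205 deg
  cos(205 deg) = -0.9063, sin(205 deg) = -0.4226
  joint[2] = (-0.9059, 3.3807) + 7.2 * (-0.9063, -0.4226) = (-0.9059 + -6.5254, 3.3807 + -3.0429) = (-7.4313, 0.3379)
End effector: (-7.4313, 0.3379)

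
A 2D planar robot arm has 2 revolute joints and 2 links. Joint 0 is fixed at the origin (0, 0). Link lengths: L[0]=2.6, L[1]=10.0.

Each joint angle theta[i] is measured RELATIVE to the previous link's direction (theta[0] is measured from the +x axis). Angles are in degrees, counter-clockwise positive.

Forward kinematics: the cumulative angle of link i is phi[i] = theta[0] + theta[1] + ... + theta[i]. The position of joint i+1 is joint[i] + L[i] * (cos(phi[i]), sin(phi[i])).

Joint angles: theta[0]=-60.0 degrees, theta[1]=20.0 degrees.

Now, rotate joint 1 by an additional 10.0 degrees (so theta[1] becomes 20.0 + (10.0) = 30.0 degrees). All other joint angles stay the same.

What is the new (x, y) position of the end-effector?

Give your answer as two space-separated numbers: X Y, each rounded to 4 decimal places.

Answer: 9.9603 -7.2517

Derivation:
joint[0] = (0.0000, 0.0000)  (base)
link 0: phi[0] = -60 = -60 deg
  cos(-60 deg) = 0.5000, sin(-60 deg) = -0.8660
  joint[1] = (0.0000, 0.0000) + 2.6 * (0.5000, -0.8660) = (0.0000 + 1.3000, 0.0000 + -2.2517) = (1.3000, -2.2517)
link 1: phi[1] = -60 + 30 = -30 deg
  cos(-30 deg) = 0.8660, sin(-30 deg) = -0.5000
  joint[2] = (1.3000, -2.2517) + 10 * (0.8660, -0.5000) = (1.3000 + 8.6603, -2.2517 + -5.0000) = (9.9603, -7.2517)
End effector: (9.9603, -7.2517)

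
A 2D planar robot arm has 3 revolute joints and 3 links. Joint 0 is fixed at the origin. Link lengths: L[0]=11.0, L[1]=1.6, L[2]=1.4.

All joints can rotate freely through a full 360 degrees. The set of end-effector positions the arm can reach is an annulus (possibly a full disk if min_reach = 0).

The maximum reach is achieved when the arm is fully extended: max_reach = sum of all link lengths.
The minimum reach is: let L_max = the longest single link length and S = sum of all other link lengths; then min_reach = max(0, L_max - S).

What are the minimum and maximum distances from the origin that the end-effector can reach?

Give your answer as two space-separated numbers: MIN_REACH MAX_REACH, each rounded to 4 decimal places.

Answer: 8.0000 14.0000

Derivation:
Link lengths: [11.0, 1.6, 1.4]
max_reach = 11 + 1.6 + 1.4 = 14
L_max = max([11.0, 1.6, 1.4]) = 11
S (sum of others) = 14 - 11 = 3
min_reach = max(0, 11 - 3) = max(0, 8) = 8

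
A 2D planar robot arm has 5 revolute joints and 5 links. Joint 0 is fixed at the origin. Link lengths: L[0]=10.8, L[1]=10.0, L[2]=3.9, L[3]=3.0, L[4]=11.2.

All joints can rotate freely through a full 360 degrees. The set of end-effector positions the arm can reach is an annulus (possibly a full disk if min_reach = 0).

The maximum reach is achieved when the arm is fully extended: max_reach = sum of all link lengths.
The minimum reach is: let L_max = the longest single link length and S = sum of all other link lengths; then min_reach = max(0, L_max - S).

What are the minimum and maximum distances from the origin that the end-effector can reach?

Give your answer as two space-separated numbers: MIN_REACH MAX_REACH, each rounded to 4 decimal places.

Answer: 0.0000 38.9000

Derivation:
Link lengths: [10.8, 10.0, 3.9, 3.0, 11.2]
max_reach = 10.8 + 10 + 3.9 + 3 + 11.2 = 38.9
L_max = max([10.8, 10.0, 3.9, 3.0, 11.2]) = 11.2
S (sum of others) = 38.9 - 11.2 = 27.7
min_reach = max(0, 11.2 - 27.7) = max(0, -16.5) = 0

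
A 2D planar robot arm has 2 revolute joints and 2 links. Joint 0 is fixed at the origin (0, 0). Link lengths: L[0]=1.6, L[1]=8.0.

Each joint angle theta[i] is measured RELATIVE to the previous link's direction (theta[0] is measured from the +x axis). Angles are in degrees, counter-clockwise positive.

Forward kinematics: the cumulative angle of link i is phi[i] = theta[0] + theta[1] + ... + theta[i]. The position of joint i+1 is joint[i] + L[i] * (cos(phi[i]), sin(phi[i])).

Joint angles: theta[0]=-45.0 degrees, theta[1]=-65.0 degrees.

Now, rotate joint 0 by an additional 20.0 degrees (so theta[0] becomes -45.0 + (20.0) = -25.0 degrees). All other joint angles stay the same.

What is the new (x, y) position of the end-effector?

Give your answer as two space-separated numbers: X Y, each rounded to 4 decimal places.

joint[0] = (0.0000, 0.0000)  (base)
link 0: phi[0] = -25 = -25 deg
  cos(-25 deg) = 0.9063, sin(-25 deg) = -0.4226
  joint[1] = (0.0000, 0.0000) + 1.6 * (0.9063, -0.4226) = (0.0000 + 1.4501, 0.0000 + -0.6762) = (1.4501, -0.6762)
link 1: phi[1] = -25 + -65 = -90 deg
  cos(-90 deg) = 0.0000, sin(-90 deg) = -1.0000
  joint[2] = (1.4501, -0.6762) + 8 * (0.0000, -1.0000) = (1.4501 + 0.0000, -0.6762 + -8.0000) = (1.4501, -8.6762)
End effector: (1.4501, -8.6762)

Answer: 1.4501 -8.6762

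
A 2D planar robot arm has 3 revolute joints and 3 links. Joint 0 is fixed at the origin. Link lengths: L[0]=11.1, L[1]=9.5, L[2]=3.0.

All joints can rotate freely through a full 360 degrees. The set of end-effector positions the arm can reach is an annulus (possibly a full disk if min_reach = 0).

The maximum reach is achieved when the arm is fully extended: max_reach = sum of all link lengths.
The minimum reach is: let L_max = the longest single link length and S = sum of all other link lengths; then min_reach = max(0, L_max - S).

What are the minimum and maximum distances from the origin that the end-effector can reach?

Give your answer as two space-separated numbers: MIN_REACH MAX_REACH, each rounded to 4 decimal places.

Link lengths: [11.1, 9.5, 3.0]
max_reach = 11.1 + 9.5 + 3 = 23.6
L_max = max([11.1, 9.5, 3.0]) = 11.1
S (sum of others) = 23.6 - 11.1 = 12.5
min_reach = max(0, 11.1 - 12.5) = max(0, -1.4) = 0

Answer: 0.0000 23.6000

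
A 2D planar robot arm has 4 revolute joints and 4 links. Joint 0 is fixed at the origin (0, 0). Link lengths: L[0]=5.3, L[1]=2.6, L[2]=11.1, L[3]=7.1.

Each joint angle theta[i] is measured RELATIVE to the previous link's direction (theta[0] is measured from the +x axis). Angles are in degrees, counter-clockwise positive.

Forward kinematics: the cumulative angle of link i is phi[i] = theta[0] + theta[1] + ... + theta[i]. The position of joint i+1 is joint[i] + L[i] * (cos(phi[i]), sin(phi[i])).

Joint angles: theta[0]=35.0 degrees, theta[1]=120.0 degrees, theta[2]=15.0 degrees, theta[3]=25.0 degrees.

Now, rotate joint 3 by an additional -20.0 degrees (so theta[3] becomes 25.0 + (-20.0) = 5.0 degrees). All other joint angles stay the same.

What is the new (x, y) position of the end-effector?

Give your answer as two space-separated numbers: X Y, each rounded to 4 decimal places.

Answer: -16.0192 6.6851

Derivation:
joint[0] = (0.0000, 0.0000)  (base)
link 0: phi[0] = 35 = 35 deg
  cos(35 deg) = 0.8192, sin(35 deg) = 0.5736
  joint[1] = (0.0000, 0.0000) + 5.3 * (0.8192, 0.5736) = (0.0000 + 4.3415, 0.0000 + 3.0400) = (4.3415, 3.0400)
link 1: phi[1] = 35 + 120 = 155 deg
  cos(155 deg) = -0.9063, sin(155 deg) = 0.4226
  joint[2] = (4.3415, 3.0400) + 2.6 * (-0.9063, 0.4226) = (4.3415 + -2.3564, 3.0400 + 1.0988) = (1.9851, 4.1388)
link 2: phi[2] = 35 + 120 + 15 = 170 deg
  cos(170 deg) = -0.9848, sin(170 deg) = 0.1736
  joint[3] = (1.9851, 4.1388) + 11.1 * (-0.9848, 0.1736) = (1.9851 + -10.9314, 4.1388 + 1.9275) = (-8.9463, 6.0663)
link 3: phi[3] = 35 + 120 + 15 + 5 = 175 deg
  cos(175 deg) = -0.9962, sin(175 deg) = 0.0872
  joint[4] = (-8.9463, 6.0663) + 7.1 * (-0.9962, 0.0872) = (-8.9463 + -7.0730, 6.0663 + 0.6188) = (-16.0192, 6.6851)
End effector: (-16.0192, 6.6851)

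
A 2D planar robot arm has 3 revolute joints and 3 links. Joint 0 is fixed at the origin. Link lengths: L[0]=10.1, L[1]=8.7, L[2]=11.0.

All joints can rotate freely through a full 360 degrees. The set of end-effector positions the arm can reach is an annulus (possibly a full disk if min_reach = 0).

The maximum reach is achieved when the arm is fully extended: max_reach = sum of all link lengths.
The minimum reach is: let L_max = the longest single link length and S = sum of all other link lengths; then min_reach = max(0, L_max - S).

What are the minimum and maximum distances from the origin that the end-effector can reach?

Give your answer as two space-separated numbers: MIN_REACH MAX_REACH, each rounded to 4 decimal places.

Link lengths: [10.1, 8.7, 11.0]
max_reach = 10.1 + 8.7 + 11 = 29.8
L_max = max([10.1, 8.7, 11.0]) = 11
S (sum of others) = 29.8 - 11 = 18.8
min_reach = max(0, 11 - 18.8) = max(0, -7.8) = 0

Answer: 0.0000 29.8000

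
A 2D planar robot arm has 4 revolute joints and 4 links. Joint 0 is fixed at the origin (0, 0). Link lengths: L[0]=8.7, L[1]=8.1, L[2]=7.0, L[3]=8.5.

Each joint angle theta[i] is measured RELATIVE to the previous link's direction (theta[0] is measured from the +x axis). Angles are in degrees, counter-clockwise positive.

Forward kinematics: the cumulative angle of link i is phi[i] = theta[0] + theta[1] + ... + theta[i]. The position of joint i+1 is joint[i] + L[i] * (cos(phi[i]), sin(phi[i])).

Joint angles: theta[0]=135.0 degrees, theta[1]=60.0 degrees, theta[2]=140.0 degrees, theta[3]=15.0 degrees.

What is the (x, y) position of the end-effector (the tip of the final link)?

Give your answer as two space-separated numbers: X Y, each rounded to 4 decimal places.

joint[0] = (0.0000, 0.0000)  (base)
link 0: phi[0] = 135 = 135 deg
  cos(135 deg) = -0.7071, sin(135 deg) = 0.7071
  joint[1] = (0.0000, 0.0000) + 8.7 * (-0.7071, 0.7071) = (0.0000 + -6.1518, 0.0000 + 6.1518) = (-6.1518, 6.1518)
link 1: phi[1] = 135 + 60 = 195 deg
  cos(195 deg) = -0.9659, sin(195 deg) = -0.2588
  joint[2] = (-6.1518, 6.1518) + 8.1 * (-0.9659, -0.2588) = (-6.1518 + -7.8240, 6.1518 + -2.0964) = (-13.9758, 4.0554)
link 2: phi[2] = 135 + 60 + 140 = 335 deg
  cos(335 deg) = 0.9063, sin(335 deg) = -0.4226
  joint[3] = (-13.9758, 4.0554) + 7 * (0.9063, -0.4226) = (-13.9758 + 6.3442, 4.0554 + -2.9583) = (-7.6317, 1.0971)
link 3: phi[3] = 135 + 60 + 140 + 15 = 350 deg
  cos(350 deg) = 0.9848, sin(350 deg) = -0.1736
  joint[4] = (-7.6317, 1.0971) + 8.5 * (0.9848, -0.1736) = (-7.6317 + 8.3709, 1.0971 + -1.4760) = (0.7392, -0.3789)
End effector: (0.7392, -0.3789)

Answer: 0.7392 -0.3789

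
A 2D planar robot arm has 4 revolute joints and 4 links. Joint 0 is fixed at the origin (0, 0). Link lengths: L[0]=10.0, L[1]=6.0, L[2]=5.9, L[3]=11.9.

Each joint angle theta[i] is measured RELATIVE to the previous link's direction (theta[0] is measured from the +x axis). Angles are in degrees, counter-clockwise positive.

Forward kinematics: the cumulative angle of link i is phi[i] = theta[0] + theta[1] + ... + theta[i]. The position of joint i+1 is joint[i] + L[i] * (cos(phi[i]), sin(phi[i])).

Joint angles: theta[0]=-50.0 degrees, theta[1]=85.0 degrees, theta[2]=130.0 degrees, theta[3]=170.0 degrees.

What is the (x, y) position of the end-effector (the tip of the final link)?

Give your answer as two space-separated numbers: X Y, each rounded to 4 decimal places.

Answer: 16.4289 -7.7211

Derivation:
joint[0] = (0.0000, 0.0000)  (base)
link 0: phi[0] = -50 = -50 deg
  cos(-50 deg) = 0.6428, sin(-50 deg) = -0.7660
  joint[1] = (0.0000, 0.0000) + 10 * (0.6428, -0.7660) = (0.0000 + 6.4279, 0.0000 + -7.6604) = (6.4279, -7.6604)
link 1: phi[1] = -50 + 85 = 35 deg
  cos(35 deg) = 0.8192, sin(35 deg) = 0.5736
  joint[2] = (6.4279, -7.6604) + 6 * (0.8192, 0.5736) = (6.4279 + 4.9149, -7.6604 + 3.4415) = (11.3428, -4.2190)
link 2: phi[2] = -50 + 85 + 130 = 165 deg
  cos(165 deg) = -0.9659, sin(165 deg) = 0.2588
  joint[3] = (11.3428, -4.2190) + 5.9 * (-0.9659, 0.2588) = (11.3428 + -5.6990, -4.2190 + 1.5270) = (5.6438, -2.6920)
link 3: phi[3] = -50 + 85 + 130 + 170 = 335 deg
  cos(335 deg) = 0.9063, sin(335 deg) = -0.4226
  joint[4] = (5.6438, -2.6920) + 11.9 * (0.9063, -0.4226) = (5.6438 + 10.7851, -2.6920 + -5.0292) = (16.4289, -7.7211)
End effector: (16.4289, -7.7211)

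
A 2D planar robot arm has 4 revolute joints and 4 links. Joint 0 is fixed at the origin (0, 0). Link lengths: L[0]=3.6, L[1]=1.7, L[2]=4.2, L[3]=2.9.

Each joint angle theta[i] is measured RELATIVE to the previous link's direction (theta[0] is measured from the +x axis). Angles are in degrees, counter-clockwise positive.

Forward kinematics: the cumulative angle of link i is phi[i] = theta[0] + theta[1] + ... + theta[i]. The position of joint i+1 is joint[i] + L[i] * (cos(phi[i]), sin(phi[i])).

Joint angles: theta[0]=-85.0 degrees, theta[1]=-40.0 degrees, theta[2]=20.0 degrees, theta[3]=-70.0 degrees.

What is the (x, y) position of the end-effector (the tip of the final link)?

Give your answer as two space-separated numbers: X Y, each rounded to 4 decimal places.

Answer: -4.6373 -9.2885

Derivation:
joint[0] = (0.0000, 0.0000)  (base)
link 0: phi[0] = -85 = -85 deg
  cos(-85 deg) = 0.0872, sin(-85 deg) = -0.9962
  joint[1] = (0.0000, 0.0000) + 3.6 * (0.0872, -0.9962) = (0.0000 + 0.3138, 0.0000 + -3.5863) = (0.3138, -3.5863)
link 1: phi[1] = -85 + -40 = -125 deg
  cos(-125 deg) = -0.5736, sin(-125 deg) = -0.8192
  joint[2] = (0.3138, -3.5863) + 1.7 * (-0.5736, -0.8192) = (0.3138 + -0.9751, -3.5863 + -1.3926) = (-0.6613, -4.9789)
link 2: phi[2] = -85 + -40 + 20 = -105 deg
  cos(-105 deg) = -0.2588, sin(-105 deg) = -0.9659
  joint[3] = (-0.6613, -4.9789) + 4.2 * (-0.2588, -0.9659) = (-0.6613 + -1.0870, -4.9789 + -4.0569) = (-1.7484, -9.0357)
link 3: phi[3] = -85 + -40 + 20 + -70 = -175 deg
  cos(-175 deg) = -0.9962, sin(-175 deg) = -0.0872
  joint[4] = (-1.7484, -9.0357) + 2.9 * (-0.9962, -0.0872) = (-1.7484 + -2.8890, -9.0357 + -0.2528) = (-4.6373, -9.2885)
End effector: (-4.6373, -9.2885)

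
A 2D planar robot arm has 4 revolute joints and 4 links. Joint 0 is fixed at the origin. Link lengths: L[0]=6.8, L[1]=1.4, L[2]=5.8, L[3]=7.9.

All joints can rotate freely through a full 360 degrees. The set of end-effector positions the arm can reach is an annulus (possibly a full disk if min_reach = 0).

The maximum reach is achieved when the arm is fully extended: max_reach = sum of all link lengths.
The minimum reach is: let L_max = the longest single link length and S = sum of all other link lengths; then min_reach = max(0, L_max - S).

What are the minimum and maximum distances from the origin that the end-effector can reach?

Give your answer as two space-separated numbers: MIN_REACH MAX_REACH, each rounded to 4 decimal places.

Answer: 0.0000 21.9000

Derivation:
Link lengths: [6.8, 1.4, 5.8, 7.9]
max_reach = 6.8 + 1.4 + 5.8 + 7.9 = 21.9
L_max = max([6.8, 1.4, 5.8, 7.9]) = 7.9
S (sum of others) = 21.9 - 7.9 = 14
min_reach = max(0, 7.9 - 14) = max(0, -6.1) = 0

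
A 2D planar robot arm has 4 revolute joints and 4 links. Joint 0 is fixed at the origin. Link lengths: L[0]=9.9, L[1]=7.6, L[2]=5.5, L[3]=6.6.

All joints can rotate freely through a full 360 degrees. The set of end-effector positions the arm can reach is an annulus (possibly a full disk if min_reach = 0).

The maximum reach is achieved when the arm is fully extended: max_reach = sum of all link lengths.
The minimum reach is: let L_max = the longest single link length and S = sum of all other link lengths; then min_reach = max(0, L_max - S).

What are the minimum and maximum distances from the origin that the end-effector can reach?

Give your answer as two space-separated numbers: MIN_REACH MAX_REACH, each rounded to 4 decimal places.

Answer: 0.0000 29.6000

Derivation:
Link lengths: [9.9, 7.6, 5.5, 6.6]
max_reach = 9.9 + 7.6 + 5.5 + 6.6 = 29.6
L_max = max([9.9, 7.6, 5.5, 6.6]) = 9.9
S (sum of others) = 29.6 - 9.9 = 19.7
min_reach = max(0, 9.9 - 19.7) = max(0, -9.8) = 0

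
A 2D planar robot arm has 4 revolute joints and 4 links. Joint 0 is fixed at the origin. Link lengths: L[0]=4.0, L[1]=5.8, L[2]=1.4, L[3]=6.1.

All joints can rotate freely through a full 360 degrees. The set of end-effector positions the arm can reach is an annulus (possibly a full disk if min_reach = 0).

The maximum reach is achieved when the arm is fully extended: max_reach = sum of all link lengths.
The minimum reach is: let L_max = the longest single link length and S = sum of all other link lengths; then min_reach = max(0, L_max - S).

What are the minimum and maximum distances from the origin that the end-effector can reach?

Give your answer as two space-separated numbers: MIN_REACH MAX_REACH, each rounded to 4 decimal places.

Answer: 0.0000 17.3000

Derivation:
Link lengths: [4.0, 5.8, 1.4, 6.1]
max_reach = 4 + 5.8 + 1.4 + 6.1 = 17.3
L_max = max([4.0, 5.8, 1.4, 6.1]) = 6.1
S (sum of others) = 17.3 - 6.1 = 11.2
min_reach = max(0, 6.1 - 11.2) = max(0, -5.1) = 0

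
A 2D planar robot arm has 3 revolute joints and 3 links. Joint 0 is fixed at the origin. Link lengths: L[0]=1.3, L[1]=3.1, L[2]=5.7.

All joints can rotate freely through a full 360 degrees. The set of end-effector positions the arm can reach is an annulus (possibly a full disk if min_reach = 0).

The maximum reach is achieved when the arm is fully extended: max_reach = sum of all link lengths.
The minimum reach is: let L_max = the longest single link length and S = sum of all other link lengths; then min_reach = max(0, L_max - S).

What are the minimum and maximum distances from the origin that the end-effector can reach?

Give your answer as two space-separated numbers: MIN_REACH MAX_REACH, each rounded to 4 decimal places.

Answer: 1.3000 10.1000

Derivation:
Link lengths: [1.3, 3.1, 5.7]
max_reach = 1.3 + 3.1 + 5.7 = 10.1
L_max = max([1.3, 3.1, 5.7]) = 5.7
S (sum of others) = 10.1 - 5.7 = 4.4
min_reach = max(0, 5.7 - 4.4) = max(0, 1.3) = 1.3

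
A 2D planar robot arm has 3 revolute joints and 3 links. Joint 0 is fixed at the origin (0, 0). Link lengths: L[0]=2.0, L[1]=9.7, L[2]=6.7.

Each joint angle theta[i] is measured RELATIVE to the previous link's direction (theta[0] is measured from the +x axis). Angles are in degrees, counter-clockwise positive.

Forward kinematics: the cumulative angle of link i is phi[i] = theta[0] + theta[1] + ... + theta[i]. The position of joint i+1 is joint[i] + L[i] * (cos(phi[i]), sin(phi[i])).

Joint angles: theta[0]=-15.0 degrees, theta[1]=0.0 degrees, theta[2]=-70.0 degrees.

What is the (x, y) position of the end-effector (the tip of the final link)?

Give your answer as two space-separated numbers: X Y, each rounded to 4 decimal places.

joint[0] = (0.0000, 0.0000)  (base)
link 0: phi[0] = -15 = -15 deg
  cos(-15 deg) = 0.9659, sin(-15 deg) = -0.2588
  joint[1] = (0.0000, 0.0000) + 2 * (0.9659, -0.2588) = (0.0000 + 1.9319, 0.0000 + -0.5176) = (1.9319, -0.5176)
link 1: phi[1] = -15 + 0 = -15 deg
  cos(-15 deg) = 0.9659, sin(-15 deg) = -0.2588
  joint[2] = (1.9319, -0.5176) + 9.7 * (0.9659, -0.2588) = (1.9319 + 9.3695, -0.5176 + -2.5105) = (11.3013, -3.0282)
link 2: phi[2] = -15 + 0 + -70 = -85 deg
  cos(-85 deg) = 0.0872, sin(-85 deg) = -0.9962
  joint[3] = (11.3013, -3.0282) + 6.7 * (0.0872, -0.9962) = (11.3013 + 0.5839, -3.0282 + -6.6745) = (11.8853, -9.7027)
End effector: (11.8853, -9.7027)

Answer: 11.8853 -9.7027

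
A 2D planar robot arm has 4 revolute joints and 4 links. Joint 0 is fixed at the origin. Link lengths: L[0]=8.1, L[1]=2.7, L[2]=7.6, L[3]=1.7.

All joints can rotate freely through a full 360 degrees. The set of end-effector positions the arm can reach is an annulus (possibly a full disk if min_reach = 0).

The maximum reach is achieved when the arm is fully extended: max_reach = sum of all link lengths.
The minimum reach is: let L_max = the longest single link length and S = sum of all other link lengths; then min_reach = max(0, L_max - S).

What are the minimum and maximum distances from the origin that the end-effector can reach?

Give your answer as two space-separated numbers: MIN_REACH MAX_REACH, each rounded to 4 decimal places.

Answer: 0.0000 20.1000

Derivation:
Link lengths: [8.1, 2.7, 7.6, 1.7]
max_reach = 8.1 + 2.7 + 7.6 + 1.7 = 20.1
L_max = max([8.1, 2.7, 7.6, 1.7]) = 8.1
S (sum of others) = 20.1 - 8.1 = 12
min_reach = max(0, 8.1 - 12) = max(0, -3.9) = 0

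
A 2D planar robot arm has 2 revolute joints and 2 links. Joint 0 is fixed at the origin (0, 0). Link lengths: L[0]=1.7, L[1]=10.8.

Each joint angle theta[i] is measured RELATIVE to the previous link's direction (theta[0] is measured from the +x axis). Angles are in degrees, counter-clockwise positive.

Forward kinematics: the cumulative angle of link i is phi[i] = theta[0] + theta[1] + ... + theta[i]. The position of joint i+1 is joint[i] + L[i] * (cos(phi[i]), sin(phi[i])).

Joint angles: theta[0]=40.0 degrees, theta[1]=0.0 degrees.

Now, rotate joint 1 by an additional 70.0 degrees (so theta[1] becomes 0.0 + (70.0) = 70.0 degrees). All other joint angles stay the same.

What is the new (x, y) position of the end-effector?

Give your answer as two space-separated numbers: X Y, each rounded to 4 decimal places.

joint[0] = (0.0000, 0.0000)  (base)
link 0: phi[0] = 40 = 40 deg
  cos(40 deg) = 0.7660, sin(40 deg) = 0.6428
  joint[1] = (0.0000, 0.0000) + 1.7 * (0.7660, 0.6428) = (0.0000 + 1.3023, 0.0000 + 1.0927) = (1.3023, 1.0927)
link 1: phi[1] = 40 + 70 = 110 deg
  cos(110 deg) = -0.3420, sin(110 deg) = 0.9397
  joint[2] = (1.3023, 1.0927) + 10.8 * (-0.3420, 0.9397) = (1.3023 + -3.6938, 1.0927 + 10.1487) = (-2.3915, 11.2414)
End effector: (-2.3915, 11.2414)

Answer: -2.3915 11.2414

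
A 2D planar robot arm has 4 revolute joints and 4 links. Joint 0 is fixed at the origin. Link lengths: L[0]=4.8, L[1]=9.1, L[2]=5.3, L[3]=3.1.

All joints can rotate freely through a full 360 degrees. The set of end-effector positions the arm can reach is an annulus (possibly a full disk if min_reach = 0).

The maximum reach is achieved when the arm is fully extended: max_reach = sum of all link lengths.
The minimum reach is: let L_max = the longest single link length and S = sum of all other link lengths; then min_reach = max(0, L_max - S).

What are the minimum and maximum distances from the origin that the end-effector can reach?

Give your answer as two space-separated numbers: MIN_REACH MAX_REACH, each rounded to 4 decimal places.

Link lengths: [4.8, 9.1, 5.3, 3.1]
max_reach = 4.8 + 9.1 + 5.3 + 3.1 = 22.3
L_max = max([4.8, 9.1, 5.3, 3.1]) = 9.1
S (sum of others) = 22.3 - 9.1 = 13.2
min_reach = max(0, 9.1 - 13.2) = max(0, -4.1) = 0

Answer: 0.0000 22.3000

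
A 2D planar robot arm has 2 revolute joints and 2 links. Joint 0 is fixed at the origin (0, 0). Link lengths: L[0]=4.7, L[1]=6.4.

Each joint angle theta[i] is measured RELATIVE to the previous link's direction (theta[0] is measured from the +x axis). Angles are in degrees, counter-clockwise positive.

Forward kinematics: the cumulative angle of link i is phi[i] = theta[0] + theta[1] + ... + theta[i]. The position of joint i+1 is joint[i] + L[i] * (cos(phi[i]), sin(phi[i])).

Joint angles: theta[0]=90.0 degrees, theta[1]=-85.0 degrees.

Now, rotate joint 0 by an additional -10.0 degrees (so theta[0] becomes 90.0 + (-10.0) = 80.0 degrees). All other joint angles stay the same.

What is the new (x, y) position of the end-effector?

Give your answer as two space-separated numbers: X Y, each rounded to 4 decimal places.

Answer: 7.1918 4.0708

Derivation:
joint[0] = (0.0000, 0.0000)  (base)
link 0: phi[0] = 80 = 80 deg
  cos(80 deg) = 0.1736, sin(80 deg) = 0.9848
  joint[1] = (0.0000, 0.0000) + 4.7 * (0.1736, 0.9848) = (0.0000 + 0.8161, 0.0000 + 4.6286) = (0.8161, 4.6286)
link 1: phi[1] = 80 + -85 = -5 deg
  cos(-5 deg) = 0.9962, sin(-5 deg) = -0.0872
  joint[2] = (0.8161, 4.6286) + 6.4 * (0.9962, -0.0872) = (0.8161 + 6.3756, 4.6286 + -0.5578) = (7.1918, 4.0708)
End effector: (7.1918, 4.0708)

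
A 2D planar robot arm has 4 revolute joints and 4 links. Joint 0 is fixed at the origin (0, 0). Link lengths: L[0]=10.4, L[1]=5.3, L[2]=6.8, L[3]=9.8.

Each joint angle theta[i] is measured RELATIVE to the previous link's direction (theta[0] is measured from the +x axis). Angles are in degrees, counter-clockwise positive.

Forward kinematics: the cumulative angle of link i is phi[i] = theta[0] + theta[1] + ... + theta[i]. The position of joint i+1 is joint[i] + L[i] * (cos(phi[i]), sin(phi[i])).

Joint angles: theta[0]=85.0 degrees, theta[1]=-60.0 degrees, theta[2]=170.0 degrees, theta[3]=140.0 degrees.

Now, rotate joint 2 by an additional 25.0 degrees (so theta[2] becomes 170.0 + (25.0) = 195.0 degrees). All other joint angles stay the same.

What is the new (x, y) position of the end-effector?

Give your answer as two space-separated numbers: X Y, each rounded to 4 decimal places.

Answer: 10.3007 8.2293

Derivation:
joint[0] = (0.0000, 0.0000)  (base)
link 0: phi[0] = 85 = 85 deg
  cos(85 deg) = 0.0872, sin(85 deg) = 0.9962
  joint[1] = (0.0000, 0.0000) + 10.4 * (0.0872, 0.9962) = (0.0000 + 0.9064, 0.0000 + 10.3604) = (0.9064, 10.3604)
link 1: phi[1] = 85 + -60 = 25 deg
  cos(25 deg) = 0.9063, sin(25 deg) = 0.4226
  joint[2] = (0.9064, 10.3604) + 5.3 * (0.9063, 0.4226) = (0.9064 + 4.8034, 10.3604 + 2.2399) = (5.7099, 12.6003)
link 2: phi[2] = 85 + -60 + 195 = 220 deg
  cos(220 deg) = -0.7660, sin(220 deg) = -0.6428
  joint[3] = (5.7099, 12.6003) + 6.8 * (-0.7660, -0.6428) = (5.7099 + -5.2091, 12.6003 + -4.3710) = (0.5007, 8.2293)
link 3: phi[3] = 85 + -60 + 195 + 140 = 360 deg
  cos(360 deg) = 1.0000, sin(360 deg) = -0.0000
  joint[4] = (0.5007, 8.2293) + 9.8 * (1.0000, -0.0000) = (0.5007 + 9.8000, 8.2293 + -0.0000) = (10.3007, 8.2293)
End effector: (10.3007, 8.2293)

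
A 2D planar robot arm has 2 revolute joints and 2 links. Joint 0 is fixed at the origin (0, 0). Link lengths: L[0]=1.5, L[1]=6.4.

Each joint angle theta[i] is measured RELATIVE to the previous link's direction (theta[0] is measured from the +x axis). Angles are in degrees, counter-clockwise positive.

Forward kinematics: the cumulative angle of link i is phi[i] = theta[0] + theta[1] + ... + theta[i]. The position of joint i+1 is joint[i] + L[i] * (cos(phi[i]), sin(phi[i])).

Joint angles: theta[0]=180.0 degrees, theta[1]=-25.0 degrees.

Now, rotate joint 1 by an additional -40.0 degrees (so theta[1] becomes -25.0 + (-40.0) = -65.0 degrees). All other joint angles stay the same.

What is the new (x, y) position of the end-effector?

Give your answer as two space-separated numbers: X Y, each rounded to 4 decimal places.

Answer: -4.2048 5.8004

Derivation:
joint[0] = (0.0000, 0.0000)  (base)
link 0: phi[0] = 180 = 180 deg
  cos(180 deg) = -1.0000, sin(180 deg) = 0.0000
  joint[1] = (0.0000, 0.0000) + 1.5 * (-1.0000, 0.0000) = (0.0000 + -1.5000, 0.0000 + 0.0000) = (-1.5000, 0.0000)
link 1: phi[1] = 180 + -65 = 115 deg
  cos(115 deg) = -0.4226, sin(115 deg) = 0.9063
  joint[2] = (-1.5000, 0.0000) + 6.4 * (-0.4226, 0.9063) = (-1.5000 + -2.7048, 0.0000 + 5.8004) = (-4.2048, 5.8004)
End effector: (-4.2048, 5.8004)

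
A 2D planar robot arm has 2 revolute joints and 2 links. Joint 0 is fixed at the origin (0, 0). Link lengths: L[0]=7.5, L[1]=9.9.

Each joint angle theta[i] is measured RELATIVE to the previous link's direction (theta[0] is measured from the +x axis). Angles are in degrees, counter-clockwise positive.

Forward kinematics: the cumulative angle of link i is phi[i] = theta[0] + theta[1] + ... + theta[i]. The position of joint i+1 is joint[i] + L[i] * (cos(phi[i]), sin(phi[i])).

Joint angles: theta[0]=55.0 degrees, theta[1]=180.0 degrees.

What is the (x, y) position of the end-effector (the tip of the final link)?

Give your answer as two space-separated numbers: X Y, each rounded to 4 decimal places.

joint[0] = (0.0000, 0.0000)  (base)
link 0: phi[0] = 55 = 55 deg
  cos(55 deg) = 0.5736, sin(55 deg) = 0.8192
  joint[1] = (0.0000, 0.0000) + 7.5 * (0.5736, 0.8192) = (0.0000 + 4.3018, 0.0000 + 6.1436) = (4.3018, 6.1436)
link 1: phi[1] = 55 + 180 = 235 deg
  cos(235 deg) = -0.5736, sin(235 deg) = -0.8192
  joint[2] = (4.3018, 6.1436) + 9.9 * (-0.5736, -0.8192) = (4.3018 + -5.6784, 6.1436 + -8.1096) = (-1.3766, -1.9660)
End effector: (-1.3766, -1.9660)

Answer: -1.3766 -1.9660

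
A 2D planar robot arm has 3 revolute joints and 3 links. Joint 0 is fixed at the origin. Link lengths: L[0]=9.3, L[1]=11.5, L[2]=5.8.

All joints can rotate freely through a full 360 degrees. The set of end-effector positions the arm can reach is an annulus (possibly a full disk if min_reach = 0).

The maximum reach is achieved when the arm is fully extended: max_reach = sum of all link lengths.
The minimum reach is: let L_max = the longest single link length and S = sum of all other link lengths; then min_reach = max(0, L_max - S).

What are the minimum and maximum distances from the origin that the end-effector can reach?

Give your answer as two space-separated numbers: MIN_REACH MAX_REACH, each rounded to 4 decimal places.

Link lengths: [9.3, 11.5, 5.8]
max_reach = 9.3 + 11.5 + 5.8 = 26.6
L_max = max([9.3, 11.5, 5.8]) = 11.5
S (sum of others) = 26.6 - 11.5 = 15.1
min_reach = max(0, 11.5 - 15.1) = max(0, -3.6) = 0

Answer: 0.0000 26.6000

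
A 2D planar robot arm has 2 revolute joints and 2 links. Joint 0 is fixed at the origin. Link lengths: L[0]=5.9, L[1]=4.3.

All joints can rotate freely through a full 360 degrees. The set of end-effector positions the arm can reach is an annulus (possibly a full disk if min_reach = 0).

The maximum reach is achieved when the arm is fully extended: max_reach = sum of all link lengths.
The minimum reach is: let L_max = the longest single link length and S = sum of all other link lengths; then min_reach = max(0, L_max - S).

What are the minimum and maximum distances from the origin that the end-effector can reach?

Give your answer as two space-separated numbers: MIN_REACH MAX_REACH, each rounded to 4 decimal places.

Link lengths: [5.9, 4.3]
max_reach = 5.9 + 4.3 = 10.2
L_max = max([5.9, 4.3]) = 5.9
S (sum of others) = 10.2 - 5.9 = 4.3
min_reach = max(0, 5.9 - 4.3) = max(0, 1.6) = 1.6

Answer: 1.6000 10.2000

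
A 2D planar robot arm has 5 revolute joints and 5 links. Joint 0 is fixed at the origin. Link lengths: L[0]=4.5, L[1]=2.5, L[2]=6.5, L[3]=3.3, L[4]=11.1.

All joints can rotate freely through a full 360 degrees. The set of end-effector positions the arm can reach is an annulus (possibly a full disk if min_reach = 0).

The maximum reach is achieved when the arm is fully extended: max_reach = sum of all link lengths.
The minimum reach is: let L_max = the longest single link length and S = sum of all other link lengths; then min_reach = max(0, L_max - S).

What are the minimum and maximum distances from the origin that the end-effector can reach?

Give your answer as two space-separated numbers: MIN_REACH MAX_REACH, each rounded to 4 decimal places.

Link lengths: [4.5, 2.5, 6.5, 3.3, 11.1]
max_reach = 4.5 + 2.5 + 6.5 + 3.3 + 11.1 = 27.9
L_max = max([4.5, 2.5, 6.5, 3.3, 11.1]) = 11.1
S (sum of others) = 27.9 - 11.1 = 16.8
min_reach = max(0, 11.1 - 16.8) = max(0, -5.7) = 0

Answer: 0.0000 27.9000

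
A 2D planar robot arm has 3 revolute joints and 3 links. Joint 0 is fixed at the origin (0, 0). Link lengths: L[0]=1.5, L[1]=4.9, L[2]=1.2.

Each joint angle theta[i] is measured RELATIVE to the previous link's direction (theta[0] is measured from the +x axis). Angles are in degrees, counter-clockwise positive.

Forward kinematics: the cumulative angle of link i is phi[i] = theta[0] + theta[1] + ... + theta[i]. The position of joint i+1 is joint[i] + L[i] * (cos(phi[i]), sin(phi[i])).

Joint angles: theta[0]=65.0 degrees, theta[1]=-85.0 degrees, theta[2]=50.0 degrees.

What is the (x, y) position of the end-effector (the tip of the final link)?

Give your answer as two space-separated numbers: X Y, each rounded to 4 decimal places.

Answer: 6.2777 0.2836

Derivation:
joint[0] = (0.0000, 0.0000)  (base)
link 0: phi[0] = 65 = 65 deg
  cos(65 deg) = 0.4226, sin(65 deg) = 0.9063
  joint[1] = (0.0000, 0.0000) + 1.5 * (0.4226, 0.9063) = (0.0000 + 0.6339, 0.0000 + 1.3595) = (0.6339, 1.3595)
link 1: phi[1] = 65 + -85 = -20 deg
  cos(-20 deg) = 0.9397, sin(-20 deg) = -0.3420
  joint[2] = (0.6339, 1.3595) + 4.9 * (0.9397, -0.3420) = (0.6339 + 4.6045, 1.3595 + -1.6759) = (5.2384, -0.3164)
link 2: phi[2] = 65 + -85 + 50 = 30 deg
  cos(30 deg) = 0.8660, sin(30 deg) = 0.5000
  joint[3] = (5.2384, -0.3164) + 1.2 * (0.8660, 0.5000) = (5.2384 + 1.0392, -0.3164 + 0.6000) = (6.2777, 0.2836)
End effector: (6.2777, 0.2836)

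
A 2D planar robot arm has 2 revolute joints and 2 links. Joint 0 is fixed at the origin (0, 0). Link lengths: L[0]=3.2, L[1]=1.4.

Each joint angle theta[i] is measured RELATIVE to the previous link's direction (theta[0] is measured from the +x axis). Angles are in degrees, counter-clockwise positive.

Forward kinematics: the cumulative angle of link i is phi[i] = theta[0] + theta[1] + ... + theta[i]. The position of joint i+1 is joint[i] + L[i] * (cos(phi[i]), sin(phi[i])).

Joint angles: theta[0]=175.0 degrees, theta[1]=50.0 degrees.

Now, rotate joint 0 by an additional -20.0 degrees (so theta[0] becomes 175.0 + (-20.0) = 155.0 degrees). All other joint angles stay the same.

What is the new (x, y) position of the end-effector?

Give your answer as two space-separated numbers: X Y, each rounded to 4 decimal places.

Answer: -4.1690 0.7607

Derivation:
joint[0] = (0.0000, 0.0000)  (base)
link 0: phi[0] = 155 = 155 deg
  cos(155 deg) = -0.9063, sin(155 deg) = 0.4226
  joint[1] = (0.0000, 0.0000) + 3.2 * (-0.9063, 0.4226) = (0.0000 + -2.9002, 0.0000 + 1.3524) = (-2.9002, 1.3524)
link 1: phi[1] = 155 + 50 = 205 deg
  cos(205 deg) = -0.9063, sin(205 deg) = -0.4226
  joint[2] = (-2.9002, 1.3524) + 1.4 * (-0.9063, -0.4226) = (-2.9002 + -1.2688, 1.3524 + -0.5917) = (-4.1690, 0.7607)
End effector: (-4.1690, 0.7607)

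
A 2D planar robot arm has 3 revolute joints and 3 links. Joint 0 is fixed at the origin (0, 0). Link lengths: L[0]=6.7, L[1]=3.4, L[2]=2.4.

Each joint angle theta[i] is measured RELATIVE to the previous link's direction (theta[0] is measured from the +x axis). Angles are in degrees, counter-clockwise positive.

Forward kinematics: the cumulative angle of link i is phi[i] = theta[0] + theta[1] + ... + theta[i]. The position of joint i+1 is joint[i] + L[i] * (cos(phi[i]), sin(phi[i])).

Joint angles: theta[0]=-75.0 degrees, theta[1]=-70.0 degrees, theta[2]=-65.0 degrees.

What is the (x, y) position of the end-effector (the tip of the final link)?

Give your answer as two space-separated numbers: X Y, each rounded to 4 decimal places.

joint[0] = (0.0000, 0.0000)  (base)
link 0: phi[0] = -75 = -75 deg
  cos(-75 deg) = 0.2588, sin(-75 deg) = -0.9659
  joint[1] = (0.0000, 0.0000) + 6.7 * (0.2588, -0.9659) = (0.0000 + 1.7341, 0.0000 + -6.4717) = (1.7341, -6.4717)
link 1: phi[1] = -75 + -70 = -145 deg
  cos(-145 deg) = -0.8192, sin(-145 deg) = -0.5736
  joint[2] = (1.7341, -6.4717) + 3.4 * (-0.8192, -0.5736) = (1.7341 + -2.7851, -6.4717 + -1.9502) = (-1.0510, -8.4219)
link 2: phi[2] = -75 + -70 + -65 = -210 deg
  cos(-210 deg) = -0.8660, sin(-210 deg) = 0.5000
  joint[3] = (-1.0510, -8.4219) + 2.4 * (-0.8660, 0.5000) = (-1.0510 + -2.0785, -8.4219 + 1.2000) = (-3.1295, -7.2219)
End effector: (-3.1295, -7.2219)

Answer: -3.1295 -7.2219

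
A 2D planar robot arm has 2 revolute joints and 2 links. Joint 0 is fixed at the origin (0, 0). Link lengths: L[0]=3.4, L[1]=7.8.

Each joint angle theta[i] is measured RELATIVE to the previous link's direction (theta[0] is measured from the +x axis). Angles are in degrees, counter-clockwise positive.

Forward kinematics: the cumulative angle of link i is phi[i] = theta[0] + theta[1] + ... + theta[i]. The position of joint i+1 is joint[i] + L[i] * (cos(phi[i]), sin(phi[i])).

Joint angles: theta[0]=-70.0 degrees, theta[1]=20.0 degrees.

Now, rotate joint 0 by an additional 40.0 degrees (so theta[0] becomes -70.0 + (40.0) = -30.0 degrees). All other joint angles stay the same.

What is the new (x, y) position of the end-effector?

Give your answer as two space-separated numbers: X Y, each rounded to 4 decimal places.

Answer: 10.6260 -3.0545

Derivation:
joint[0] = (0.0000, 0.0000)  (base)
link 0: phi[0] = -30 = -30 deg
  cos(-30 deg) = 0.8660, sin(-30 deg) = -0.5000
  joint[1] = (0.0000, 0.0000) + 3.4 * (0.8660, -0.5000) = (0.0000 + 2.9445, 0.0000 + -1.7000) = (2.9445, -1.7000)
link 1: phi[1] = -30 + 20 = -10 deg
  cos(-10 deg) = 0.9848, sin(-10 deg) = -0.1736
  joint[2] = (2.9445, -1.7000) + 7.8 * (0.9848, -0.1736) = (2.9445 + 7.6815, -1.7000 + -1.3545) = (10.6260, -3.0545)
End effector: (10.6260, -3.0545)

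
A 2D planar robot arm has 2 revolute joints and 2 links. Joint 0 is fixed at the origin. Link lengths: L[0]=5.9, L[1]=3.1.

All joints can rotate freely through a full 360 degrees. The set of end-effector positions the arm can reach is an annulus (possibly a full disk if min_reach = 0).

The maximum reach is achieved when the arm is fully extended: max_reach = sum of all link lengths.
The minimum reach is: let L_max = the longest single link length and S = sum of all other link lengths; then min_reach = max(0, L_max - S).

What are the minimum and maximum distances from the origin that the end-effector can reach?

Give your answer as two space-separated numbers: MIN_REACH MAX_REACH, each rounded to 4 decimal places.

Link lengths: [5.9, 3.1]
max_reach = 5.9 + 3.1 = 9
L_max = max([5.9, 3.1]) = 5.9
S (sum of others) = 9 - 5.9 = 3.1
min_reach = max(0, 5.9 - 3.1) = max(0, 2.8) = 2.8

Answer: 2.8000 9.0000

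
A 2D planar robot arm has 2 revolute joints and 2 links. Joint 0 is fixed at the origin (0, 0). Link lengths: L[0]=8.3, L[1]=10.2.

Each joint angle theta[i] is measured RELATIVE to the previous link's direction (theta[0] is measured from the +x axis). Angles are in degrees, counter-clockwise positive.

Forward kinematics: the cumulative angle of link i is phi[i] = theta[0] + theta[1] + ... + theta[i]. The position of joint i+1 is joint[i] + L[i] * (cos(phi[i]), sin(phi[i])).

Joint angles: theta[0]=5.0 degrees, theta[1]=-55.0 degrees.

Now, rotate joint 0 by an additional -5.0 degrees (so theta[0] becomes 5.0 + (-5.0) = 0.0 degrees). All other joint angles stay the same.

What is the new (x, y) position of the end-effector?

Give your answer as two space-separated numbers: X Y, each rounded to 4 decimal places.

joint[0] = (0.0000, 0.0000)  (base)
link 0: phi[0] = 0 = 0 deg
  cos(0 deg) = 1.0000, sin(0 deg) = 0.0000
  joint[1] = (0.0000, 0.0000) + 8.3 * (1.0000, 0.0000) = (0.0000 + 8.3000, 0.0000 + 0.0000) = (8.3000, 0.0000)
link 1: phi[1] = 0 + -55 = -55 deg
  cos(-55 deg) = 0.5736, sin(-55 deg) = -0.8192
  joint[2] = (8.3000, 0.0000) + 10.2 * (0.5736, -0.8192) = (8.3000 + 5.8505, 0.0000 + -8.3554) = (14.1505, -8.3554)
End effector: (14.1505, -8.3554)

Answer: 14.1505 -8.3554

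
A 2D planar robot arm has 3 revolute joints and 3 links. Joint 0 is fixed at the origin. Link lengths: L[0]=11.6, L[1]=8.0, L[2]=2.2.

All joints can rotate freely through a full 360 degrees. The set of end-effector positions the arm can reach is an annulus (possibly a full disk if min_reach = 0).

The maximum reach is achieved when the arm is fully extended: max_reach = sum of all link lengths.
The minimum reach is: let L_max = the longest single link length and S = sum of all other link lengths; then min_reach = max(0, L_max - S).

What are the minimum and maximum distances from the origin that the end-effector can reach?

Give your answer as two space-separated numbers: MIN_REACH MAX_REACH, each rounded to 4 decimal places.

Link lengths: [11.6, 8.0, 2.2]
max_reach = 11.6 + 8 + 2.2 = 21.8
L_max = max([11.6, 8.0, 2.2]) = 11.6
S (sum of others) = 21.8 - 11.6 = 10.2
min_reach = max(0, 11.6 - 10.2) = max(0, 1.4) = 1.4

Answer: 1.4000 21.8000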